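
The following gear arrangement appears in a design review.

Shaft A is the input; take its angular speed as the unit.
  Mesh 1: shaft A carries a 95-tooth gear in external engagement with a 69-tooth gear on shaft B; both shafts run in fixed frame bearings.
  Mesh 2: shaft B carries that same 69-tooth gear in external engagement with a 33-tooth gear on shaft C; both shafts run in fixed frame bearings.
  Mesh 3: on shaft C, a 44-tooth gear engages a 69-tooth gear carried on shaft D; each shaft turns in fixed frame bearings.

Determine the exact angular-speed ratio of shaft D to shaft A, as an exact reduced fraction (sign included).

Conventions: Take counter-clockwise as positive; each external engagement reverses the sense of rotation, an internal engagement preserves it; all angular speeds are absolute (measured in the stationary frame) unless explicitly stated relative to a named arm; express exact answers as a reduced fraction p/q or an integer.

-380/207

class = fixed-axis compound train [3 meshes; 3 ratios multiply, 3 sense flips]
mesh 1 [95T→69T]: running ratio 95/69, sense −
mesh 2 [69T→33T]: running ratio 95/33, sense +
mesh 3 [44T→69T]: running ratio 380/207, sense −
ω_out/ω_in = -380/207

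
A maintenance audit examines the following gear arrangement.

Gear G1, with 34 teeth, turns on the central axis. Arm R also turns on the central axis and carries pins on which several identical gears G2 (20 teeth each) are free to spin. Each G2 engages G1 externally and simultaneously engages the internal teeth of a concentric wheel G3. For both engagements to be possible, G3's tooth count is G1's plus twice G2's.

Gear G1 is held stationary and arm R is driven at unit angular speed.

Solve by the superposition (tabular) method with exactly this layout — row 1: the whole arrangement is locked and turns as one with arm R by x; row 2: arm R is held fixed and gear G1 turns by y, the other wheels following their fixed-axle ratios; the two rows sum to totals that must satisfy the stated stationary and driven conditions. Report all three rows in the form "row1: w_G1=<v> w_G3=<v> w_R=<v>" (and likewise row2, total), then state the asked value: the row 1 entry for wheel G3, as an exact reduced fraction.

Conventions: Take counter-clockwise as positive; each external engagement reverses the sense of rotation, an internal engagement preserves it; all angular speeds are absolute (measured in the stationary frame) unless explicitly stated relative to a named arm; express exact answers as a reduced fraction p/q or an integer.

row1: w_G1=1 w_G3=1 w_R=1
row2: w_G1=-1 w_G3=17/37 w_R=0
total: w_G1=0 w_G3=54/37 w_R=1
asked value: 1

topology: planetary set — G1 34T / G2 20T / G3 74T, arm = carrier (Willis)
row 1 — lock + rotate with arm: ω_sun = ω_ring = ω_arm = x
superposition row 2 [arm held]: sun y, ring −(34/74)·y, arm 0
boundary: total ω_sun = x + y = 0 and total ω_arm = x = 1  ⇒  y = -1, x = 1
row 2 ring = −(34/74)·(-1) = 17/37
totals (row 1 + row 2): sun 1 + (-1) = 0, ring 1 + 17/37 = 54/37, arm 1 + 0 = 1
asked cell (row1, ring) = 1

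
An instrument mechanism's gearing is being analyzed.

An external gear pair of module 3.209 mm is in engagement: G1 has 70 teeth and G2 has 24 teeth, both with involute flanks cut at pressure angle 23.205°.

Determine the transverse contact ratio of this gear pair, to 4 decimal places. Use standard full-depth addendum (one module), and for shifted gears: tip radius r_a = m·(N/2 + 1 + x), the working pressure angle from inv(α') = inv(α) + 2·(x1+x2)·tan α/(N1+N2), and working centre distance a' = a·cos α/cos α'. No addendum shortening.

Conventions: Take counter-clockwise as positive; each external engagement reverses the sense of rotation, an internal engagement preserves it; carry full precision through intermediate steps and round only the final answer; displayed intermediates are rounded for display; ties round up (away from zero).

1.5667

topology: single-mesh involute geometry — m = 3.209, 70T/24T pair
base radii: r_b1 = 103.228824, r_b2 = 35.392740
tip radii: r_a1 = 115.524000, r_a2 = 41.717000
no profile shift: α' = α, a' = a
action lengths: √(r_a1²−r_b1²) = 51.861397, √(r_a2²−r_b2²) = 22.083072
base pitch p_b = π·m·cos α = 9.265798
CR = (51.861397 + 22.083072 − 150.823000·sin 23.20500°)/9.265798 = 1.566716
contact ratio ≈ 1.5667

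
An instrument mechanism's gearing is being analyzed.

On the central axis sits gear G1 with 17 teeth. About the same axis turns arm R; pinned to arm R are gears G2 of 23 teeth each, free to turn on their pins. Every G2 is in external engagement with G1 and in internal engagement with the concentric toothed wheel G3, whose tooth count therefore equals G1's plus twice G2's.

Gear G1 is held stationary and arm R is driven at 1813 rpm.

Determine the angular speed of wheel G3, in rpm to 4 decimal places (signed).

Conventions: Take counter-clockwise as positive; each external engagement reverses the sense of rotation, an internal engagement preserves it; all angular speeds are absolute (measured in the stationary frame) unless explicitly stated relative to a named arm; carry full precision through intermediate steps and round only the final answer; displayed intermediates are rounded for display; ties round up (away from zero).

recognized (axles ride arm R): planetary set, 17/23/63 teeth
normalise by the input: solve with ω_arm = 1, then scale by 1813 rpm
ring teeth: 17 + 2·23 = 63
17(ω_sun−ω_arm) = −63(ω_ring−ω_arm),  ω_sun = 0, ω_arm = 1
ω_ring = 1 − (17/63)(0−1) = 80/63
scale: ω_ring = 80/63 × 1813 rpm = +2302.2222 rpm

+2302.2222 rpm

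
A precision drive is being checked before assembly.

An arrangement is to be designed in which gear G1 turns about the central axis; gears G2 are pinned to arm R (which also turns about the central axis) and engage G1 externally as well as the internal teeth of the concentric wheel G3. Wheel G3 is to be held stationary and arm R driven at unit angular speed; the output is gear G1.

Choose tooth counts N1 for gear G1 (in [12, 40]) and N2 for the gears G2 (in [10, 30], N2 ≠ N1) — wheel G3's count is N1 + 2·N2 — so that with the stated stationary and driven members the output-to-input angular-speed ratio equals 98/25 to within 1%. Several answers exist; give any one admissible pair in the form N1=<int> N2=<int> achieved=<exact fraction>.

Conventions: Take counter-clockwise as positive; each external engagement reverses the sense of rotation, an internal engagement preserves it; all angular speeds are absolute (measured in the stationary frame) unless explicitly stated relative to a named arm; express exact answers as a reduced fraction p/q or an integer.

N1=25 N2=24 achieved=98/25

class = planetary set [ratio 98/25 wanted; Willis about the carrier]
Willis with ω_ring = 0: ω_sun/ω_arm = (N1+N3)/N1; set equal to 98/25  ⇒  N3/N1 = 98/25 − 1 = 73/25
N3 = N1 + 2·N2  ⇒  N2/N1 = (N3/N1 − 1)/2 = (73/25 − 1)/2 = 24/25
smallest multiple with N1 ≥ 12 and N2 ≥ 10: k = 1  ⇒  N1 = 1·25 = 25, N2 = 1·24 = 24 (N1 ≤ 40, N2 ≤ 30, N2 ≠ N1 ✓), N3 = 25 + 2·24 = 73
check: (N1+N3)/N1 with N1 = 25, N3 = 73 gives 98/25; |achieved − target| = 0 ≤ 49/1250 ✓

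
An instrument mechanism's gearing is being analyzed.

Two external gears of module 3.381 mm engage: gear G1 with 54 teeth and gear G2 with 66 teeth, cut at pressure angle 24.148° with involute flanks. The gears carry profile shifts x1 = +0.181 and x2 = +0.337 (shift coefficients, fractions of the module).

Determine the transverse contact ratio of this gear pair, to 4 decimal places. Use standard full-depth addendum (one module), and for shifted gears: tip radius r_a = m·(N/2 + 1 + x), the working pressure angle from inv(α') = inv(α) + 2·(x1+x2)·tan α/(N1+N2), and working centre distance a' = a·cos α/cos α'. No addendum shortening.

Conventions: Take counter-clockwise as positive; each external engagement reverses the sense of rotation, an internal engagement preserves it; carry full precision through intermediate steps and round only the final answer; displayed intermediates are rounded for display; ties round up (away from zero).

topology: single-mesh involute geometry — m = 3.381, 54T/66T pair
base radii: r_b1 = 83.298637, r_b2 = 101.809445
tip radii: r_a1 = 95.279961, r_a2 = 116.093397
inv(α') = inv(24.148°) + 2·(+0.181+0.337)·tan α/(54+66) = 0.03073584  ⇒  α' = 25.19858°
a' = a·cos α / cos α' = 202.8600·cos 24.148°/cos 25.19858° = 204.576033
action lengths: √(r_a1²−r_b1²) = 46.255898, √(r_a2²−r_b2²) = 55.789907
base pitch p_b = π·m·cos α = 9.692236
CR = (46.255898 + 55.789907 − 204.576033·sin 25.19858°)/9.692236 = 1.542074
contact ratio ≈ 1.5421

1.5421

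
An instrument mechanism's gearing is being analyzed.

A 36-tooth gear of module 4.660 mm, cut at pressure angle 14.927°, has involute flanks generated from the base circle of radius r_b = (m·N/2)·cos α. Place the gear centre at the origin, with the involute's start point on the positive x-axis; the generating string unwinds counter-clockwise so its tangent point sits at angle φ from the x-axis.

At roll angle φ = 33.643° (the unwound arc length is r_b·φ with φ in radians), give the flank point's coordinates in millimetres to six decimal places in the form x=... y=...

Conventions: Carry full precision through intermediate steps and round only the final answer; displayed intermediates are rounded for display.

x=93.840168 y=5.283198

single-mesh involute tooth geometry (36T wheel at module 4.660)
pitch radius r_p = m·N/2 = 4.660·36/2 = 83.880000
base radius r_b = r_p·cos α = 83.880000·cos 14.927° = 81.049453
roll angle φ = 33.643° = 0.58718112 rad
x = r_b·(cos φ + φ·sin φ) = 93.840168
y = r_b·(sin φ − φ·cos φ) = 5.283198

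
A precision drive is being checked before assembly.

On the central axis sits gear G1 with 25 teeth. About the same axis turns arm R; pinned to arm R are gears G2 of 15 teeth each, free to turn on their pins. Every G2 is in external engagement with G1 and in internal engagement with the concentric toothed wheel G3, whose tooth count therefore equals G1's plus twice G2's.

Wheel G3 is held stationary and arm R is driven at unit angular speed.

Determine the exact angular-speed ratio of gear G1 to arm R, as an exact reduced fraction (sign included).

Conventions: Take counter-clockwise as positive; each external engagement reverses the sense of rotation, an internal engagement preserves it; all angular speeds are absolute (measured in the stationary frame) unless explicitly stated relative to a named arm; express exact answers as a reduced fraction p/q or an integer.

16/5

planetary set (25T centre, 15T on arm, 55T internal) — Willis relation
ring teeth: 25 + 2·15 = 55
25(ω_sun−ω_arm) = −55(ω_ring−ω_arm),  ω_ring = 0, ω_arm = 1
ω_sun = 1 − (55/25)(0−1) = 16/5
ω_out/ω_in = 16/5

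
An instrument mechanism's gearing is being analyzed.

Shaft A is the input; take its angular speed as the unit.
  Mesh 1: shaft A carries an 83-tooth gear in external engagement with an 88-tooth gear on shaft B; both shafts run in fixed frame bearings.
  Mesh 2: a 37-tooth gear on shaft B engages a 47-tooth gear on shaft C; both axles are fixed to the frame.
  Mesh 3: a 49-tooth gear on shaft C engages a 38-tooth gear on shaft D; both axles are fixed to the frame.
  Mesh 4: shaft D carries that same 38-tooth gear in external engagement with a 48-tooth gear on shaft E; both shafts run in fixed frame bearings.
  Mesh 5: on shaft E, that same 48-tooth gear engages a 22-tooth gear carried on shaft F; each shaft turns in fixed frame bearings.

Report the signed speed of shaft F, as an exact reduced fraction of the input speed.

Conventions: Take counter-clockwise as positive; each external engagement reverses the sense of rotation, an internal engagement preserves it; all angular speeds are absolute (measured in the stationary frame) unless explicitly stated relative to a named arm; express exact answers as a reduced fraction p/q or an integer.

5-mesh fixed-axis compound train (all bearings frame-fixed)
mesh 1 [83T→88T]: |ω|/ω_in = 1×83/88 = 83/88, sense flips to −
mesh 2 [37T→47T]: |ω|/ω_in = (83/88)×37/47 = 3071/4136, sense flips to +
mesh 3 [49T→38T]: |ω|/ω_in = (3071/4136)×49/38 = 150479/157168, sense flips to −
mesh 4 [38T→48T]: |ω|/ω_in = (150479/157168)×38/48 = 150479/198528, sense flips to +
mesh 5 [48T→22T]: |ω|/ω_in = (150479/198528)×48/22 = 150479/90992, sense flips to −
signed output speed (× input speed) = -150479/90992

-150479/90992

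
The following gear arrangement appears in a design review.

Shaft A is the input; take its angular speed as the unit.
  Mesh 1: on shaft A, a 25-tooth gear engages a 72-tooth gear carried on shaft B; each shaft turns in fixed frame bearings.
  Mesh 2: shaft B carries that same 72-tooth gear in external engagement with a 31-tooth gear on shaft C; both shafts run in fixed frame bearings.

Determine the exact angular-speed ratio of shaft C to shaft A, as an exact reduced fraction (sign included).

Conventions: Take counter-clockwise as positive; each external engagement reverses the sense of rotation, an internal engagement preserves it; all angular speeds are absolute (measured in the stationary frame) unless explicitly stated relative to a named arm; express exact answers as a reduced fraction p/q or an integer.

25/31

class = fixed-axis compound train [2 meshes; 2 ratios multiply, 2 sense flips]
mesh 1 [25T→72T]: running ratio 25/72, sense −
mesh 2 [72T→31T]: running ratio 25/31, sense +
ω_out/ω_in = 25/31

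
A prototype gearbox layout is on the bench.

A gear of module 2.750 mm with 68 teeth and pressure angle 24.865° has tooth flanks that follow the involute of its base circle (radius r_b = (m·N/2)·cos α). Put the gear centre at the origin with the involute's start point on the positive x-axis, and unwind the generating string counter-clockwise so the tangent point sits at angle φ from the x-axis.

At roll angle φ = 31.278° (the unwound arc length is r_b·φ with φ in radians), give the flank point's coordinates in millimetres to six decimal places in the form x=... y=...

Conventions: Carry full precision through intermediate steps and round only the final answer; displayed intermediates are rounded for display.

class = single-mesh tooth geometry [base-circle involute, m = 2.750, 68T]
pitch radius r_p = m·N/2 = 2.750·68/2 = 93.500000
base radius r_b = r_p·cos α = 93.500000·cos 24.865° = 84.832647
roll angle φ = 31.278° = 0.54590408 rad
x = r_b·(cos φ + φ·sin φ) = 96.546910
y = r_b·(sin φ − φ·cos φ) = 4.464705

x=96.546910 y=4.464705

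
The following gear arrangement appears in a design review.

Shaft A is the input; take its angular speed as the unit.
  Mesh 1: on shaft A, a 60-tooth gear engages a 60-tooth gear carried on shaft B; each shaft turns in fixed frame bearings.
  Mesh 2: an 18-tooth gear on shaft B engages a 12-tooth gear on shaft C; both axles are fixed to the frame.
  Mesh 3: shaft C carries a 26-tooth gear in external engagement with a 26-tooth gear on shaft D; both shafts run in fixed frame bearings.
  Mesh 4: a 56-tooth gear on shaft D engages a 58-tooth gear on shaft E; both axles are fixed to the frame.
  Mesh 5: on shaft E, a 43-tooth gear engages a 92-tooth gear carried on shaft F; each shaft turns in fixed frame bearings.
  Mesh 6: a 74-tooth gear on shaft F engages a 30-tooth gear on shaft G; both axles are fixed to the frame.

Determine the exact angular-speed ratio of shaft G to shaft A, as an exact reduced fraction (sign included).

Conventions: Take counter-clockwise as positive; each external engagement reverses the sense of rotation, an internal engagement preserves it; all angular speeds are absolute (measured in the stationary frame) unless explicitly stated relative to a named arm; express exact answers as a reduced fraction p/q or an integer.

11137/6670

class = fixed-axis compound train [6 meshes; 6 ratios multiply, 6 sense flips]
mesh 1 [60T→60T]: running ratio 1, sense −
mesh 2 [18T→12T]: running ratio 3/2, sense +
mesh 3 [26T→26T]: running ratio 3/2, sense −
mesh 4 [56T→58T]: running ratio 42/29, sense +
mesh 5 [43T→92T]: running ratio 903/1334, sense −
mesh 6 [74T→30T]: running ratio 11137/6670, sense +
ω_out/ω_in = 11137/6670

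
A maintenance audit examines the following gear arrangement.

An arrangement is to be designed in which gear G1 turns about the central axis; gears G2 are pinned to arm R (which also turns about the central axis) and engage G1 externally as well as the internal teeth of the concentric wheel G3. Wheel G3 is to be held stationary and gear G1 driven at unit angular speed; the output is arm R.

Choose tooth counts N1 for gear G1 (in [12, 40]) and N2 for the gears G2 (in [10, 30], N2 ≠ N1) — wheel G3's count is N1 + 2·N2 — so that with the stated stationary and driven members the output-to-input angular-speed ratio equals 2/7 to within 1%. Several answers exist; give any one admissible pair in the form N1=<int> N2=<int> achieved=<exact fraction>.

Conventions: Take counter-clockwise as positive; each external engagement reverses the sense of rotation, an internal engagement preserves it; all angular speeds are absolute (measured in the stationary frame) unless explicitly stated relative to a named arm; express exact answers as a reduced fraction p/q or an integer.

N1=16 N2=12 achieved=2/7

class = planetary set [ratio 2/7 wanted; Willis about the carrier]
Willis with ω_ring = 0: ω_arm/ω_sun = N1/(N1+N3); set equal to 2/7  ⇒  N3/N1 = 1/(2/7) − 1 = 5/2
N3 = N1 + 2·N2  ⇒  N2/N1 = (N3/N1 − 1)/2 = (5/2 − 1)/2 = 3/4
smallest multiple with N1 ≥ 12 and N2 ≥ 10: k = 4  ⇒  N1 = 4·4 = 16, N2 = 4·3 = 12 (N1 ≤ 40, N2 ≤ 30, N2 ≠ N1 ✓), N3 = 16 + 2·12 = 40
check: N1/(N1+N3) with N1 = 16, N3 = 40 gives 2/7; |achieved − target| = 0 ≤ 1/350 ✓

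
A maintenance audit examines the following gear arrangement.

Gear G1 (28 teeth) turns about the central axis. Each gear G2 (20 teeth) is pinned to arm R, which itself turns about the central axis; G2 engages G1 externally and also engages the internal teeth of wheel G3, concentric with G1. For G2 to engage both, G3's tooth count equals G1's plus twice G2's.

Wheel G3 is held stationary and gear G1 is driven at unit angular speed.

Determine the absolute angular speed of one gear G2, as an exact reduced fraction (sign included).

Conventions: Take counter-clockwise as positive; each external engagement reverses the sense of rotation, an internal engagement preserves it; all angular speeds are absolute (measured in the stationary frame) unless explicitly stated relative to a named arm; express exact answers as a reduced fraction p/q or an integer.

-7/10

class = planetary set [G3 = 28+2·20 = 68; Willis about the carrier]
ring teeth: 28 + 2·20 = 68
28(ω_sun−ω_arm) = −68(ω_ring−ω_arm),  ω_ring = 0, ω_sun = 1
28(1−ω_arm) = −68(0−ω_arm)  ⇒  96·ω_arm = 28  ⇒  ω_arm = 7/24
sun–planet mesh: 28·(1−7/24) = −20·(ω_p−ω_arm)  ⇒  ω_p−ω_arm = -119/120
ω_p = 7/24 − 119/120 = -7/10
exact speed ratio = -7/10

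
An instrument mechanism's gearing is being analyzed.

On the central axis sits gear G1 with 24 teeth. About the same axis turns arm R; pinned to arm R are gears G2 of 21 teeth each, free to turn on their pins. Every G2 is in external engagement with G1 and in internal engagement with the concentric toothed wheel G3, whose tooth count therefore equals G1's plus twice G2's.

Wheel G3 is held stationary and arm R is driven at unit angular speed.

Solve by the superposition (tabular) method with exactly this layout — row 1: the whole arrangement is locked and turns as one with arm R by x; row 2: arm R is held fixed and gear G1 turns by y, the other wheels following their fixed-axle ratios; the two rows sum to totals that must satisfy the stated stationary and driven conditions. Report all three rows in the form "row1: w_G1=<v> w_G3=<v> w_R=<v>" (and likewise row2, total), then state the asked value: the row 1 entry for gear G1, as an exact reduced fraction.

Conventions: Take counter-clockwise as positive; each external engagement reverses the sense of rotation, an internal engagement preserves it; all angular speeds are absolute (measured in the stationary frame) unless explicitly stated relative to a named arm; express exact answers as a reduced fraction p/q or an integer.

planetary set (24T centre, 21T on arm, 66T internal) — Willis relation
row 1 — lock + rotate with arm: ω_sun = ω_ring = ω_arm = x
row 2 — arm fixed, fixed-axis ratios: sun y, ring −(24/66)·y, arm 0
boundary: total ω_ring = x − (24/66)·y = 0 and total ω_arm = x = 1  ⇒  y = 11/4, x = 1
row 2 ring = −(24/66)·11/4 = -1
totals (row 1 + row 2): sun 1 + 11/4 = 15/4, ring 1 + (-1) = 0, arm 1 + 0 = 1
asked cell (row1, sun) = 1

row1: w_G1=1 w_G3=1 w_R=1
row2: w_G1=11/4 w_G3=-1 w_R=0
total: w_G1=15/4 w_G3=0 w_R=1
asked value: 1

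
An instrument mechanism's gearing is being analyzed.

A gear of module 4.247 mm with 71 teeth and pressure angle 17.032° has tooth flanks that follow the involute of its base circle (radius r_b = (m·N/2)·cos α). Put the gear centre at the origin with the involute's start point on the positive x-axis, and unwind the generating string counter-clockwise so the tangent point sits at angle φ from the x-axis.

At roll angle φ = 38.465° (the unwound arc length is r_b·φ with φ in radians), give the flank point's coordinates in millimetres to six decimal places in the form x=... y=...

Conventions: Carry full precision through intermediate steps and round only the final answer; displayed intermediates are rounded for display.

single-mesh involute tooth geometry (71T wheel at module 4.247)
pitch radius r_p = m·N/2 = 4.247·71/2 = 150.768500
base radius r_b = r_p·cos α = 150.768500·cos 17.032° = 144.155992
roll angle φ = 38.465° = 0.67134090 rad
x = r_b·(cos φ + φ·sin φ) = 173.071780
y = r_b·(sin φ − φ·cos φ) = 13.894388

x=173.071780 y=13.894388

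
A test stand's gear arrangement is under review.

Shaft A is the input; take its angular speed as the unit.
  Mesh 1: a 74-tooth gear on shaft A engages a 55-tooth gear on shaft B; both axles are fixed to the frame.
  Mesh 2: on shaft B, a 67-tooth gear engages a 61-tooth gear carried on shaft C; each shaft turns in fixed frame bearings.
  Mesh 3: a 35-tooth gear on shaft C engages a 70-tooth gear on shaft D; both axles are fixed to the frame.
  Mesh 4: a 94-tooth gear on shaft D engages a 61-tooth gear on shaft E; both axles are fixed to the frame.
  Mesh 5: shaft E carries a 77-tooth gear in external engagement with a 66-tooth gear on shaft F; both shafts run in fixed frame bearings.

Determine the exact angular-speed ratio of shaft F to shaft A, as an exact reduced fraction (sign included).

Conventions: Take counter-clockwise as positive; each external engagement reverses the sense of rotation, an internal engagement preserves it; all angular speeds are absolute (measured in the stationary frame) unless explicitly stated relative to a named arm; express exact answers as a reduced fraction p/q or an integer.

class = fixed-axis compound train [5 meshes; 5 ratios multiply, 5 sense flips]
mesh 1 [74T→55T]: running ratio 74/55, sense −
mesh 2 [67T→61T]: running ratio 4958/3355, sense +
mesh 3 [35T→70T]: running ratio 2479/3355, sense −
mesh 4 [94T→61T]: running ratio 233026/204655, sense +
mesh 5 [77T→66T]: running ratio 815591/613965, sense −
ω_out/ω_in = -815591/613965

-815591/613965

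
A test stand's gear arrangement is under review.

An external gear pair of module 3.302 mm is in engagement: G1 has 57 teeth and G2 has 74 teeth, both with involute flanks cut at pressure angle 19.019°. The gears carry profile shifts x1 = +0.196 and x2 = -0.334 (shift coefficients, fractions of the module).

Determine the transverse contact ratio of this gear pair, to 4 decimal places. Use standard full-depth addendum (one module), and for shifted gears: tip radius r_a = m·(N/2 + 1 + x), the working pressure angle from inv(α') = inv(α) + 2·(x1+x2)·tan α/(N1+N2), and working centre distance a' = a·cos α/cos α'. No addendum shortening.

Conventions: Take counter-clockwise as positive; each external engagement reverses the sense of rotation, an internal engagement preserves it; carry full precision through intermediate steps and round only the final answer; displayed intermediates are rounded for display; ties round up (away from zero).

class = single-mesh tooth geometry [involute pair 57T × 74T, m = 3.302]
base radii: r_b1 = 88.969752, r_b2 = 115.504590
tip radii: r_a1 = 98.056192, r_a2 = 124.373132
inv(α') = inv(19.019°) + 2·(+0.196-0.334)·tan α/(57+74) = 0.01202818  ⇒  α' = 18.66162°
a' = a·cos α / cos α' = 216.2810·cos 19.019°/cos 18.66162° = 215.821176
action lengths: √(r_a1²−r_b1²) = 41.223780, √(r_a2²−r_b2²) = 46.123375
base pitch p_b = π·m·cos α = 9.807253
CR = (41.223780 + 46.123375 − 215.821176·sin 18.66162°)/9.807253 = 1.864848
contact ratio ≈ 1.8648

1.8648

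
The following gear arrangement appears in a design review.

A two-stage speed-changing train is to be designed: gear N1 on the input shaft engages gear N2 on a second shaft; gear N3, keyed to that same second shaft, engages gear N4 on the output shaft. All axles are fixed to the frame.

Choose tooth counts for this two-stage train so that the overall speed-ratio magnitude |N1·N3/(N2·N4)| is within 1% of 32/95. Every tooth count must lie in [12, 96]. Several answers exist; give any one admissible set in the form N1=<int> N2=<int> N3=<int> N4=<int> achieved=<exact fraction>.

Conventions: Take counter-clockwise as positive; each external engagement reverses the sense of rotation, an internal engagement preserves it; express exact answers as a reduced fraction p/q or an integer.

2-stage fixed-axis compound train for ratio 32/95
target = 32/95 in lowest terms: an exact hit needs N1·N3 = k·32 and N2·N4 = k·95 for one integer k, every count in [12, 96]; additionally prefer no 1:1 stage (N1 ≠ N2, N3 ≠ N4)
k = 1…5: no 1:1-free in-range split of k·32 and k·95 into factor pairs; take k = 6
k = 6: N1·N3 = 192 = 12·16, N2·N4 = 570 = 15·38
achieved = 12·16/(15·38) = 32/95; |achieved − target| = 0 ≤ 8/2375 ✓

N1=12 N2=15 N3=16 N4=38 achieved=32/95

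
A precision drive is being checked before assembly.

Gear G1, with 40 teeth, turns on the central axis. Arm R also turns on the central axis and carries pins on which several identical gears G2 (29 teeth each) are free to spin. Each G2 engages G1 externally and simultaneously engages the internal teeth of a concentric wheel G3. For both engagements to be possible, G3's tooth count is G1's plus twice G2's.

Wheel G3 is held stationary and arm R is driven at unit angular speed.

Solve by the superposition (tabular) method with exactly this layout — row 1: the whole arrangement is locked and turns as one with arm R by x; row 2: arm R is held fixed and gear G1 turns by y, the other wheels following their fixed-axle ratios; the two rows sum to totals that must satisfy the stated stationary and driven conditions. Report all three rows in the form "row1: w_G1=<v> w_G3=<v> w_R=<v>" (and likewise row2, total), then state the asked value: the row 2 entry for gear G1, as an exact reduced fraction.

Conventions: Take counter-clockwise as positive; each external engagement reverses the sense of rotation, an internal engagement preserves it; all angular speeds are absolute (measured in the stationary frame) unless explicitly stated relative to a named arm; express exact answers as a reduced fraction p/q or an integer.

planetary set (40T centre, 29T on arm, 98T internal) — Willis relation
superposition row 1 [locked train]: every member turns x
row 2 (arm held, sun turns y): ω_ring = −(40/98)·y, ω_arm = 0
boundary: total ω_ring = x − (40/98)·y = 0 and total ω_arm = x = 1  ⇒  y = 49/20, x = 1
row 2 ring = −(40/98)·49/20 = -1
totals (row 1 + row 2): sun 1 + 49/20 = 69/20, ring 1 + (-1) = 0, arm 1 + 0 = 1
asked cell (row2, sun) = 49/20

row1: w_G1=1 w_G3=1 w_R=1
row2: w_G1=49/20 w_G3=-1 w_R=0
total: w_G1=69/20 w_G3=0 w_R=1
asked value: 49/20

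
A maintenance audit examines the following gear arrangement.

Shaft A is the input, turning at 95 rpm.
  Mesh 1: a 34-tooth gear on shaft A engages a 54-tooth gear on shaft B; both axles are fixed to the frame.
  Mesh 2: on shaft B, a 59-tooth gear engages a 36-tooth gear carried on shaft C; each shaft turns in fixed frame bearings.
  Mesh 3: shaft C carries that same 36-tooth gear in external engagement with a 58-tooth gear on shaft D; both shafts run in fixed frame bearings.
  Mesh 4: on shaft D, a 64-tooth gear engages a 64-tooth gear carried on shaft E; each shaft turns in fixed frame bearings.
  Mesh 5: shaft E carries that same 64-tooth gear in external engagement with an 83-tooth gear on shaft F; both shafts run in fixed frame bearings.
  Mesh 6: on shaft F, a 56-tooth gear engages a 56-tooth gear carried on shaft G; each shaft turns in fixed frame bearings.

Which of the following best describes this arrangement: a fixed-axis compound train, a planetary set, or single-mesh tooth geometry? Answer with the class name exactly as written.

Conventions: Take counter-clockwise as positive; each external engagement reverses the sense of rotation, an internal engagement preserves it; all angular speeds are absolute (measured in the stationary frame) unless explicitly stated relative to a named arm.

fixed-axis compound train

6-mesh fixed-axis compound train (all bearings frame-fixed)
classification: fixed-axis compound train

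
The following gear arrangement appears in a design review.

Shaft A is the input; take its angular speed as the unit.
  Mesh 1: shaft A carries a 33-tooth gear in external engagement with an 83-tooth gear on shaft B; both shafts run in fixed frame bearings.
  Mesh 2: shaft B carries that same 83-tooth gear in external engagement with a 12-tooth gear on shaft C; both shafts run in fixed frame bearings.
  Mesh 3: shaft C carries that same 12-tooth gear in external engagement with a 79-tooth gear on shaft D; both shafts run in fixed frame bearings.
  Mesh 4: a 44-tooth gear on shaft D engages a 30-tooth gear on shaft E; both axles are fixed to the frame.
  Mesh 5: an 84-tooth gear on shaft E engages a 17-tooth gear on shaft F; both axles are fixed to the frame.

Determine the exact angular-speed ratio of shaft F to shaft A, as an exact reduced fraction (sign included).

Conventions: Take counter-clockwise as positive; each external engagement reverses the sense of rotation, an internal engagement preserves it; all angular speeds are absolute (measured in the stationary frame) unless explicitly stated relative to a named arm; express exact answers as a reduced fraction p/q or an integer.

-20328/6715

class = fixed-axis compound train [5 meshes; 5 ratios multiply, 5 sense flips]
mesh 1 [33T→83T]: running ratio 33/83, sense −
mesh 2 [83T→12T]: running ratio 11/4, sense +
mesh 3 [12T→79T]: running ratio 33/79, sense −
mesh 4 [44T→30T]: running ratio 242/395, sense +
mesh 5 [84T→17T]: running ratio 20328/6715, sense −
ω_out/ω_in = -20328/6715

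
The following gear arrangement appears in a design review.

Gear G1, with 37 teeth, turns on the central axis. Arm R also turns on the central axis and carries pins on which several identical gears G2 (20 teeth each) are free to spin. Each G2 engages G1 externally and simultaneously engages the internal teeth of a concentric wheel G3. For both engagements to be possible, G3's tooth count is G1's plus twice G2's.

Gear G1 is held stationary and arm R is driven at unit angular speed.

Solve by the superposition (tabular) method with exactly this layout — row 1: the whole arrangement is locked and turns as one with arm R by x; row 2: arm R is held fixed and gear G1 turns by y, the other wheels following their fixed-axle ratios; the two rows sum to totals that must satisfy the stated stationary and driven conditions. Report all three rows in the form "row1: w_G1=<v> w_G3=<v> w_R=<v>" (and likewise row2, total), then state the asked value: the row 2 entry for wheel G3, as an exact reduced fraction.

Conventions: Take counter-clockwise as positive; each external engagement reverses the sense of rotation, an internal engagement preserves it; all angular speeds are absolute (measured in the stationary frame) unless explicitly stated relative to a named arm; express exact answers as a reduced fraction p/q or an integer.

row1: w_G1=1 w_G3=1 w_R=1
row2: w_G1=-1 w_G3=37/77 w_R=0
total: w_G1=0 w_G3=114/77 w_R=1
asked value: 37/77

planetary set (37T centre, 20T on arm, 77T internal) — Willis relation
row 1 — lock + rotate with arm: ω_sun = ω_ring = ω_arm = x
superposition row 2 [arm held]: sun y, ring −(37/77)·y, arm 0
boundary: total ω_sun = x + y = 0 and total ω_arm = x = 1  ⇒  y = -1, x = 1
row 2 ring = −(37/77)·(-1) = 37/77
totals (row 1 + row 2): sun 1 + (-1) = 0, ring 1 + 37/77 = 114/77, arm 1 + 0 = 1
asked cell (row2, ring) = 37/77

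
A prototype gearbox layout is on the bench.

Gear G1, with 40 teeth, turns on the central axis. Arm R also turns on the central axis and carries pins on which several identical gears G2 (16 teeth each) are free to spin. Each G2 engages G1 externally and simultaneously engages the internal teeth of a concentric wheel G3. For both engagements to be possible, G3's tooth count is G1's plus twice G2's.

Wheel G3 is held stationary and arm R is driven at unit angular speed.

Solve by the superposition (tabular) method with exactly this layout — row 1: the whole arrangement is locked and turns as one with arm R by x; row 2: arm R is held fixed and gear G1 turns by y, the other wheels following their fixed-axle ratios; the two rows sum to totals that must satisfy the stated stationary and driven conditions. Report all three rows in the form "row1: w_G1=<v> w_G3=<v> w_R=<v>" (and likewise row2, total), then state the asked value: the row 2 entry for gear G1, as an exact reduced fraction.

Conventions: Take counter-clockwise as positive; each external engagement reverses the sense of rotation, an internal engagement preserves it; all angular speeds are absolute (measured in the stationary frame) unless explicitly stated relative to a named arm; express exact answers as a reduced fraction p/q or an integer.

row1: w_G1=1 w_G3=1 w_R=1
row2: w_G1=9/5 w_G3=-1 w_R=0
total: w_G1=14/5 w_G3=0 w_R=1
asked value: 9/5

topology: planetary set — G1 40T / G2 16T / G3 72T, arm = carrier (Willis)
row 1 (train locked, turned with arm): all members turn x
superposition row 2 [arm held]: sun y, ring −(40/72)·y, arm 0
boundary: total ω_ring = x − (40/72)·y = 0 and total ω_arm = x = 1  ⇒  y = 9/5, x = 1
row 2 ring = −(40/72)·9/5 = -1
totals (row 1 + row 2): sun 1 + 9/5 = 14/5, ring 1 + (-1) = 0, arm 1 + 0 = 1
asked cell (row2, sun) = 9/5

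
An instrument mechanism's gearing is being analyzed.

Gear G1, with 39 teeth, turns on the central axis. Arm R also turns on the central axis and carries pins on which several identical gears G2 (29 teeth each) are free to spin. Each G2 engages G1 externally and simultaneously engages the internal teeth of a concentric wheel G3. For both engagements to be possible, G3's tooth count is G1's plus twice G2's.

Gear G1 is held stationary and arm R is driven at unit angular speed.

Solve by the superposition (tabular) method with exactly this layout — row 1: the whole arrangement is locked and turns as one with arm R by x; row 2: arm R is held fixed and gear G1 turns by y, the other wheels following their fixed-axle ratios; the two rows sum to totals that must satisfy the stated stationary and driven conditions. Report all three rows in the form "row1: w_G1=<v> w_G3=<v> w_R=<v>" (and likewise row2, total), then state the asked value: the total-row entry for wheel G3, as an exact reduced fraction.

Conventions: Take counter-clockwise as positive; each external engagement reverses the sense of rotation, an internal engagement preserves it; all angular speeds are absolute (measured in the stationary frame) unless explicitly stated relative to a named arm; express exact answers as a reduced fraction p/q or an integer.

row1: w_G1=1 w_G3=1 w_R=1
row2: w_G1=-1 w_G3=39/97 w_R=0
total: w_G1=0 w_G3=136/97 w_R=1
asked value: 136/97

class = planetary set [G3 = 39+2·29 = 97; Willis about the carrier]
superposition row 1 [locked train]: every member turns x
row 2 — arm fixed, fixed-axis ratios: sun y, ring −(39/97)·y, arm 0
boundary: total ω_sun = x + y = 0 and total ω_arm = x = 1  ⇒  y = -1, x = 1
row 2 ring = −(39/97)·(-1) = 39/97
totals (row 1 + row 2): sun 1 + (-1) = 0, ring 1 + 39/97 = 136/97, arm 1 + 0 = 1
asked cell (total, ring) = 136/97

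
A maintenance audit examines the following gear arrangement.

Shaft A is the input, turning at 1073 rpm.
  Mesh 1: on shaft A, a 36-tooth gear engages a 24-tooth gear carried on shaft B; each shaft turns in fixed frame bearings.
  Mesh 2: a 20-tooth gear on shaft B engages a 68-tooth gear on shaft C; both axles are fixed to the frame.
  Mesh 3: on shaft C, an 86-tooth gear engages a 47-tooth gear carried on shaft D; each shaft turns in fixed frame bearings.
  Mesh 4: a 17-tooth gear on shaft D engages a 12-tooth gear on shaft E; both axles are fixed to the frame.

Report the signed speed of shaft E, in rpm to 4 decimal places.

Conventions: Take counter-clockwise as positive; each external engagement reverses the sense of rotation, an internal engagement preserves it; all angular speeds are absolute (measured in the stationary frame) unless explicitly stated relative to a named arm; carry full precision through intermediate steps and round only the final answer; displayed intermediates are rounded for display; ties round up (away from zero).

recognized (5 fixed axles, 4 meshes): fixed-axis compound train
mesh 1 [36T→24T]: ω = 1073.0000×36/24 = 1609.5000 rpm, sense flips to −
mesh 2 [20T→68T]: ω = 1609.5000×20/68 = 473.3824 rpm, sense flips to +
mesh 3 [86T→47T]: ω = 473.3824×86/47 = 866.1890 rpm, sense flips to −
mesh 4 [17T→12T]: ω = 866.1890×17/12 = 1227.1011 rpm, sense flips to +
signed output speed = +1227.1011 rpm

+1227.1011 rpm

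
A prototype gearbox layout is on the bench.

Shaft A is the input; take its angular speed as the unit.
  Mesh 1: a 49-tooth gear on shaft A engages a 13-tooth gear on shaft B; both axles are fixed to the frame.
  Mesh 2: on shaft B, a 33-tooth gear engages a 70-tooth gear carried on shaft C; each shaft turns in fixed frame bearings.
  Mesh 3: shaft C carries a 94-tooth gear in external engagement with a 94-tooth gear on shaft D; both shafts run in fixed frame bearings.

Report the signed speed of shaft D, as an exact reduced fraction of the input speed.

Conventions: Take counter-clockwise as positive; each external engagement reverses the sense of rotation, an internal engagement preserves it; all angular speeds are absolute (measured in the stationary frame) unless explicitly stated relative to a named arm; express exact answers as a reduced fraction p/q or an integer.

-231/130

3-mesh fixed-axis compound train (all bearings frame-fixed)
mesh 1 [49T→13T]: |ω|/ω_in = 1×49/13 = 49/13, sense flips to −
mesh 2 [33T→70T]: |ω|/ω_in = (49/13)×33/70 = 231/130, sense flips to +
mesh 3 [94T→94T]: |ω|/ω_in = (231/130)×94/94 = 231/130, sense flips to −
signed output speed (× input speed) = -231/130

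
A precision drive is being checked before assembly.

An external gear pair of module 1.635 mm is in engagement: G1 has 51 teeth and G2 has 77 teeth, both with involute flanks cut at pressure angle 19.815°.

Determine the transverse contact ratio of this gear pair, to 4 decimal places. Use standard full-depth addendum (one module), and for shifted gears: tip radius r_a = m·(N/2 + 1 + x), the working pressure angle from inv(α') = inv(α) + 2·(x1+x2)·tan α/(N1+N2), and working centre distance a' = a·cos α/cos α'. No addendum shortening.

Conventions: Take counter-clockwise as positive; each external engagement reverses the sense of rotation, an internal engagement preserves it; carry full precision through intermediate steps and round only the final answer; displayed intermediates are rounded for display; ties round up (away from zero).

class = single-mesh tooth geometry [involute pair 51T × 77T, m = 1.635]
base radii: r_b1 = 39.223973, r_b2 = 59.220508
tip radii: r_a1 = 43.327500, r_a2 = 64.582500
no profile shift: α' = α, a' = a
action lengths: √(r_a1²−r_b1²) = 18.405223, √(r_a2²−r_b2²) = 25.764913
base pitch p_b = π·m·cos α = 4.832382
CR = (18.405223 + 25.764913 − 104.640000·sin 19.81500°)/4.832382 = 1.800111
contact ratio ≈ 1.8001

1.8001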